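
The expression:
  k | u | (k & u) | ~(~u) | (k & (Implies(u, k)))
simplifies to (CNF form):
k | u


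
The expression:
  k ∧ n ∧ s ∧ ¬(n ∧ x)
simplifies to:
k ∧ n ∧ s ∧ ¬x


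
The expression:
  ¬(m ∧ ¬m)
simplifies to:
True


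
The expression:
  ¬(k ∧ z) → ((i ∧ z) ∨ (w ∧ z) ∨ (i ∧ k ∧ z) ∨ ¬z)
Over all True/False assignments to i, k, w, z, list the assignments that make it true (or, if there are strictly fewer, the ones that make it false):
is false only for:
  i=False, k=False, w=False, z=True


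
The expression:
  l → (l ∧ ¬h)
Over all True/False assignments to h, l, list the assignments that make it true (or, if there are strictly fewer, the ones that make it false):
is false only for:
  h=True, l=True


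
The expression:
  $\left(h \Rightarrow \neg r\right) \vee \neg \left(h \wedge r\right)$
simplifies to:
$\neg h \vee \neg r$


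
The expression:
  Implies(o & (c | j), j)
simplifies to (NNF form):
j | ~c | ~o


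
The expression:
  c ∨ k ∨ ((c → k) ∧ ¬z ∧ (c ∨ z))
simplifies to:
c ∨ k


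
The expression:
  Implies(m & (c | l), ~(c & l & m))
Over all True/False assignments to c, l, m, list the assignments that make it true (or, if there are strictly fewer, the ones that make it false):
is false only for:
  c=True, l=True, m=True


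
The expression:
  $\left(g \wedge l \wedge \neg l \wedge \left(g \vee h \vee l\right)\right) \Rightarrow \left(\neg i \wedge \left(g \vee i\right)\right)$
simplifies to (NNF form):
$\text{True}$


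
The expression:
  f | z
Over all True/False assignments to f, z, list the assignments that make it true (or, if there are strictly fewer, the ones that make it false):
is false only for:
  f=False, z=False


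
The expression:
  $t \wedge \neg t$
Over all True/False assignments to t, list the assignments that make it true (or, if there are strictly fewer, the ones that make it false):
is never true.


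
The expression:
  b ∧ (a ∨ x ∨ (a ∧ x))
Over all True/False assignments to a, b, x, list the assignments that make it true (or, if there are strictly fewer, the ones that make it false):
is true only for:
  a=False, b=True, x=True;
  a=True, b=True, x=False;
  a=True, b=True, x=True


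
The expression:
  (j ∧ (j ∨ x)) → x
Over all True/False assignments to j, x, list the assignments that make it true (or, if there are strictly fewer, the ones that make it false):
is false only for:
  j=True, x=False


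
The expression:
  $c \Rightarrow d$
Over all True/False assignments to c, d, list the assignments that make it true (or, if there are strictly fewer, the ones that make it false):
is false only for:
  c=True, d=False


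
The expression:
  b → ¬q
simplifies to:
¬b ∨ ¬q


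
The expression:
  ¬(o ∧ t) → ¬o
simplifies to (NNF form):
t ∨ ¬o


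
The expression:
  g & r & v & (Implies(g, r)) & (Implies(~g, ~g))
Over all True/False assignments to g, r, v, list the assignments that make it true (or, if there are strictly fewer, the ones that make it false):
is true only for:
  g=True, r=True, v=True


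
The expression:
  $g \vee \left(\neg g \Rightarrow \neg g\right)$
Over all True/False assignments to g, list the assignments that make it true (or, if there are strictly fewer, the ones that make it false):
is always true.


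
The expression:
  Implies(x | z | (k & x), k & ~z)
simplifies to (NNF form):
~z & (k | ~x)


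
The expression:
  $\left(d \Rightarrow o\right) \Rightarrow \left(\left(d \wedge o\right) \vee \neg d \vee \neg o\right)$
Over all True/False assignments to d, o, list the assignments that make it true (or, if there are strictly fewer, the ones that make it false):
is always true.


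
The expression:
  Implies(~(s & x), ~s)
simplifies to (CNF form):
x | ~s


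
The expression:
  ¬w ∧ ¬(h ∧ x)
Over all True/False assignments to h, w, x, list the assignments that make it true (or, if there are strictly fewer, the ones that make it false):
is true only for:
  h=False, w=False, x=False;
  h=False, w=False, x=True;
  h=True, w=False, x=False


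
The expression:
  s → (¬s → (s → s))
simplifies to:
True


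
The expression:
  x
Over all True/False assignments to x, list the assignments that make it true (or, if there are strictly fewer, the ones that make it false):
is true only for:
  x=True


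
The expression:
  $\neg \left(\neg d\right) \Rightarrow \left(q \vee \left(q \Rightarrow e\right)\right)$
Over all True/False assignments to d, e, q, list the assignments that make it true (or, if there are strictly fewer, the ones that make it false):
is always true.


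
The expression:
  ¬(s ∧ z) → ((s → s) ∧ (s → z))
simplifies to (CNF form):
z ∨ ¬s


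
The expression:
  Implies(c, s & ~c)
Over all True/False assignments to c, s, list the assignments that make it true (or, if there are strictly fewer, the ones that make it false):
is true only for:
  c=False, s=False;
  c=False, s=True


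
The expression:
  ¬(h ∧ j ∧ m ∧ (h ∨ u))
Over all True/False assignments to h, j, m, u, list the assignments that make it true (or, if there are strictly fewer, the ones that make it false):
is false only for:
  h=True, j=True, m=True, u=False;
  h=True, j=True, m=True, u=True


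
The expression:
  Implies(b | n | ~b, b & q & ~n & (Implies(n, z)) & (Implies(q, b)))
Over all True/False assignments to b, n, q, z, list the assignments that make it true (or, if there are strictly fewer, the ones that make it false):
is true only for:
  b=True, n=False, q=True, z=False;
  b=True, n=False, q=True, z=True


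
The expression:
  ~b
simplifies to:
~b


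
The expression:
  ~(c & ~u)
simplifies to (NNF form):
u | ~c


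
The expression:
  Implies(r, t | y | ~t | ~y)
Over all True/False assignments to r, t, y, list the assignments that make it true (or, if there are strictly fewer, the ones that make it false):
is always true.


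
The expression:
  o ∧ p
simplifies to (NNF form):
o ∧ p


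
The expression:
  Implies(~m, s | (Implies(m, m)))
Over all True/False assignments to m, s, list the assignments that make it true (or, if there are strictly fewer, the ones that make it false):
is always true.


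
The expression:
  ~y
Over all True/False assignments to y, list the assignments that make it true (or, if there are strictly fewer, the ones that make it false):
is true only for:
  y=False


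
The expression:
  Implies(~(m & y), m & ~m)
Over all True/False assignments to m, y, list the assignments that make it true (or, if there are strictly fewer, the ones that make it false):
is true only for:
  m=True, y=True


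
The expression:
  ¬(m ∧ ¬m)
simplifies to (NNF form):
True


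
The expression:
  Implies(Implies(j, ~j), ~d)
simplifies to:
j | ~d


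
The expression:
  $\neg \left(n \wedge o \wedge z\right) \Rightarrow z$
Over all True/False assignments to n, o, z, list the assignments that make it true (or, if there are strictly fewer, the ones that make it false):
is true only for:
  n=False, o=False, z=True;
  n=False, o=True, z=True;
  n=True, o=False, z=True;
  n=True, o=True, z=True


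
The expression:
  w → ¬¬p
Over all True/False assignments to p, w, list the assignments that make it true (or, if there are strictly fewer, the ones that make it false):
is false only for:
  p=False, w=True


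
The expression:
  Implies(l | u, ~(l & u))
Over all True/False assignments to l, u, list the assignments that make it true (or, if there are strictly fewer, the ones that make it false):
is false only for:
  l=True, u=True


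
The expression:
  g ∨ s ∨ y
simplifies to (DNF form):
g ∨ s ∨ y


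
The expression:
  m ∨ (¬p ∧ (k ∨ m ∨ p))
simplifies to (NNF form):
m ∨ (k ∧ ¬p)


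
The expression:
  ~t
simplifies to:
~t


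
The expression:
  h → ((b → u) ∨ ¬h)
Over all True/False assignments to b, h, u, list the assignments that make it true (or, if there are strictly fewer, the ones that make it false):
is false only for:
  b=True, h=True, u=False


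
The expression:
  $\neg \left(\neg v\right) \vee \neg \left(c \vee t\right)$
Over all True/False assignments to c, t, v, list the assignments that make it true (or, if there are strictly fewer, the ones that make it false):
is false only for:
  c=False, t=True, v=False;
  c=True, t=False, v=False;
  c=True, t=True, v=False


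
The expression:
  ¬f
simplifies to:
¬f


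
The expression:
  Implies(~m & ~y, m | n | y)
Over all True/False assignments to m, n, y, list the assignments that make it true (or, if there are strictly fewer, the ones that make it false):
is false only for:
  m=False, n=False, y=False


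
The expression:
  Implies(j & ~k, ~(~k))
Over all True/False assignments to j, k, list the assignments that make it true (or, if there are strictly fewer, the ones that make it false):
is false only for:
  j=True, k=False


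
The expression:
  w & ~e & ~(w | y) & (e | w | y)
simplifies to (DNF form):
False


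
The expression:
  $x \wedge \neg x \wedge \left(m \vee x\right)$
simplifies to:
$\text{False}$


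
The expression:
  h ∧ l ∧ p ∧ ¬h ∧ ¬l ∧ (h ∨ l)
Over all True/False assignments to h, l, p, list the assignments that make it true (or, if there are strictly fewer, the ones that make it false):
is never true.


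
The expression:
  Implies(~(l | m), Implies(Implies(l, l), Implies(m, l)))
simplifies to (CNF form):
True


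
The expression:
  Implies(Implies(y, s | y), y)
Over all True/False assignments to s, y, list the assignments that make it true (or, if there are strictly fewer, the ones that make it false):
is true only for:
  s=False, y=True;
  s=True, y=True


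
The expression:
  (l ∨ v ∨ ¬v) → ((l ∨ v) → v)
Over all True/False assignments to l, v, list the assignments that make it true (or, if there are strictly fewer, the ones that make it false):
is false only for:
  l=True, v=False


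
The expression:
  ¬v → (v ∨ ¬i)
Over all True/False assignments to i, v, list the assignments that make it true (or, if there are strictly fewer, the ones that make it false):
is false only for:
  i=True, v=False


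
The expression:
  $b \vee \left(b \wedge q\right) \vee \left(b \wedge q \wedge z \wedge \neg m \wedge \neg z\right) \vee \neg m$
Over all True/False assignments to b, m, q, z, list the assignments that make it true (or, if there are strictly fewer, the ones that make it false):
is false only for:
  b=False, m=True, q=False, z=False;
  b=False, m=True, q=False, z=True;
  b=False, m=True, q=True, z=False;
  b=False, m=True, q=True, z=True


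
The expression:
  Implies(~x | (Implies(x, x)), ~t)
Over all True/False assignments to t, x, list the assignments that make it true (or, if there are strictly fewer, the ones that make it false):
is true only for:
  t=False, x=False;
  t=False, x=True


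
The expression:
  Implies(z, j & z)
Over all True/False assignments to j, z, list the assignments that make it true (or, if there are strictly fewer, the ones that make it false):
is false only for:
  j=False, z=True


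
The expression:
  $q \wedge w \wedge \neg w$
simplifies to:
$\text{False}$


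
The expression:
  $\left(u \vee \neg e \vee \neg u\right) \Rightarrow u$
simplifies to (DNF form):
$u$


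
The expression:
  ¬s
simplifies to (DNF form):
¬s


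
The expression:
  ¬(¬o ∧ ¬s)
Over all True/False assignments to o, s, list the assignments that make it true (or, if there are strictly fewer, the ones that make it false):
is false only for:
  o=False, s=False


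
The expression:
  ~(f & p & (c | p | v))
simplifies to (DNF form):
~f | ~p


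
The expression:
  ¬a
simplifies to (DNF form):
¬a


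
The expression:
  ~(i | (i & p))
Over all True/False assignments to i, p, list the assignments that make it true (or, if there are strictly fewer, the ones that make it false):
is true only for:
  i=False, p=False;
  i=False, p=True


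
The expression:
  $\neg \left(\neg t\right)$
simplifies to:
$t$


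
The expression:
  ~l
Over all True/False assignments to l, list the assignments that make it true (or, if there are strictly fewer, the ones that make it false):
is true only for:
  l=False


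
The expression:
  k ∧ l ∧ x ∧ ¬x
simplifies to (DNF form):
False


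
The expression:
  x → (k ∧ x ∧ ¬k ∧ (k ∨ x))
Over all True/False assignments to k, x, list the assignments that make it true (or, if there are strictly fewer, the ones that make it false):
is true only for:
  k=False, x=False;
  k=True, x=False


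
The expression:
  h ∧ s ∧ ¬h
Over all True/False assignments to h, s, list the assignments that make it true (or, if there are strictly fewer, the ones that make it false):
is never true.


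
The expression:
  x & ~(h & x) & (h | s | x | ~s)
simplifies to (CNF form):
x & ~h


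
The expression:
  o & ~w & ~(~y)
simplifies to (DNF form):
o & y & ~w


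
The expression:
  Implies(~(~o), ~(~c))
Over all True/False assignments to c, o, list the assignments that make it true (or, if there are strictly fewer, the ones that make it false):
is false only for:
  c=False, o=True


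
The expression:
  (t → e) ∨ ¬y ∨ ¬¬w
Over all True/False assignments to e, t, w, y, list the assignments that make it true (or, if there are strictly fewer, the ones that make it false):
is false only for:
  e=False, t=True, w=False, y=True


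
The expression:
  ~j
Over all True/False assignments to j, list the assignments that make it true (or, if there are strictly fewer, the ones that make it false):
is true only for:
  j=False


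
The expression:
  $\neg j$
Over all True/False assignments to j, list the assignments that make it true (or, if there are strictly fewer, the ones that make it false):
is true only for:
  j=False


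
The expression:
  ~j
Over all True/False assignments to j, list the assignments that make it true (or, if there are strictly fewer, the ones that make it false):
is true only for:
  j=False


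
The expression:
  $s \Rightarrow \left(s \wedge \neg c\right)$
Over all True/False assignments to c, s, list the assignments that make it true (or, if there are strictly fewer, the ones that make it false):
is false only for:
  c=True, s=True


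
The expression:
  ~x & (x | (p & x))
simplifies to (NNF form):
False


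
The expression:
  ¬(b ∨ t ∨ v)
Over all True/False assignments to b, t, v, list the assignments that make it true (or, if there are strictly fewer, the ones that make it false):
is true only for:
  b=False, t=False, v=False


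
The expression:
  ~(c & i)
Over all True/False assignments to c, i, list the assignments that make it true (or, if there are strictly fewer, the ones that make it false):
is false only for:
  c=True, i=True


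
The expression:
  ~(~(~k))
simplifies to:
~k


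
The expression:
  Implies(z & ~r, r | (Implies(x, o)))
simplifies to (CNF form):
o | r | ~x | ~z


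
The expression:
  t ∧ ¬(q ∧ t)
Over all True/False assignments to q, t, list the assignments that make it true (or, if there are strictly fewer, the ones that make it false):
is true only for:
  q=False, t=True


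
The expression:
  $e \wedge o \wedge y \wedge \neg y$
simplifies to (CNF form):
$\text{False}$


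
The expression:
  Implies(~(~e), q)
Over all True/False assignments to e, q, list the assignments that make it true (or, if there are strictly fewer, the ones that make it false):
is false only for:
  e=True, q=False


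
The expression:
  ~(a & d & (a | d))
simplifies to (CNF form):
~a | ~d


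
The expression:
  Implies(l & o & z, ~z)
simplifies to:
~l | ~o | ~z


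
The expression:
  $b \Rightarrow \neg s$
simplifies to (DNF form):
$\neg b \vee \neg s$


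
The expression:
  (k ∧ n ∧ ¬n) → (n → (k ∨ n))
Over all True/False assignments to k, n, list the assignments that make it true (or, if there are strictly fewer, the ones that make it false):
is always true.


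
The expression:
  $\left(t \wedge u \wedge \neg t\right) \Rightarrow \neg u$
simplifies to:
$\text{True}$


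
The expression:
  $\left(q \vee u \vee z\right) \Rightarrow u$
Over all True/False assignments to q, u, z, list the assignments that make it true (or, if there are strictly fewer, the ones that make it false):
is false only for:
  q=False, u=False, z=True;
  q=True, u=False, z=False;
  q=True, u=False, z=True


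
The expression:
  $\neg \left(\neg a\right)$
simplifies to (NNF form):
$a$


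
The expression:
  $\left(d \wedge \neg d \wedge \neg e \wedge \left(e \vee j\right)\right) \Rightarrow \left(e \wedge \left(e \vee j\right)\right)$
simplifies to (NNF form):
$\text{True}$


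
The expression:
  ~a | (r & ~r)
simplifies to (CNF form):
~a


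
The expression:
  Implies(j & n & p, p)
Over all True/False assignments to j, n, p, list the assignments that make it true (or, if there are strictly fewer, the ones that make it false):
is always true.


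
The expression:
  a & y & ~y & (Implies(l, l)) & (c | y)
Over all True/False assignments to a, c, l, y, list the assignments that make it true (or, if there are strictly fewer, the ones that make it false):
is never true.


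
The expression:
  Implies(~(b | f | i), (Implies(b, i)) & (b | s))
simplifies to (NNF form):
b | f | i | s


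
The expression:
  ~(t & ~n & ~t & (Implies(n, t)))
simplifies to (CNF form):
True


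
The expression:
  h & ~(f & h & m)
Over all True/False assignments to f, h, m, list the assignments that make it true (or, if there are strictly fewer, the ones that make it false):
is true only for:
  f=False, h=True, m=False;
  f=False, h=True, m=True;
  f=True, h=True, m=False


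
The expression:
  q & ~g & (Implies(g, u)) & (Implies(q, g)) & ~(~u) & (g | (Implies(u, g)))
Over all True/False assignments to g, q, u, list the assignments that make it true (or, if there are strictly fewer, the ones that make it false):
is never true.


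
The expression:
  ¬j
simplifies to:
¬j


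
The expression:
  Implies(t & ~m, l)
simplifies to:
l | m | ~t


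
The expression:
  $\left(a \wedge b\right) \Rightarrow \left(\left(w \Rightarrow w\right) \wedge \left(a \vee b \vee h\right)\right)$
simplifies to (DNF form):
$\text{True}$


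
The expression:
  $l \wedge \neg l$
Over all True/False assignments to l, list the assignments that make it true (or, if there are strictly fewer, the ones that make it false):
is never true.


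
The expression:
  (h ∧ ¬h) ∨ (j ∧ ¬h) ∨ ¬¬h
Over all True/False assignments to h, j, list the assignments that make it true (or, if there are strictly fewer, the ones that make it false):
is false only for:
  h=False, j=False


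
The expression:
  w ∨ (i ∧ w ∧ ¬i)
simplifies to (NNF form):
w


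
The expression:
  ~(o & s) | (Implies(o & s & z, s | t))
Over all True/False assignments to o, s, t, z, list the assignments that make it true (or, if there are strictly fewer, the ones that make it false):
is always true.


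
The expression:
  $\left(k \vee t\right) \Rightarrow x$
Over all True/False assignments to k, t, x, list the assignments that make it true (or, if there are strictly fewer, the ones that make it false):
is false only for:
  k=False, t=True, x=False;
  k=True, t=False, x=False;
  k=True, t=True, x=False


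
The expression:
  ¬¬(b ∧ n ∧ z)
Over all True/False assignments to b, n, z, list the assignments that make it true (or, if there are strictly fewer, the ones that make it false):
is true only for:
  b=True, n=True, z=True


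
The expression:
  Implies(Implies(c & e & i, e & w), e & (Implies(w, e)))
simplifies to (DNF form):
e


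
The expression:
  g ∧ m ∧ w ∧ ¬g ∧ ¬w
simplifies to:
False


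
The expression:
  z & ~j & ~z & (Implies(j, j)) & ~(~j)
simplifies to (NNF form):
False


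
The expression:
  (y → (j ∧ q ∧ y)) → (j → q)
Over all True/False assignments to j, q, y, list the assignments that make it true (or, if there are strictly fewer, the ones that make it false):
is false only for:
  j=True, q=False, y=False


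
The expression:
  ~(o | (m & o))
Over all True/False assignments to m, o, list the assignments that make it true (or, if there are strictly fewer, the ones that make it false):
is true only for:
  m=False, o=False;
  m=True, o=False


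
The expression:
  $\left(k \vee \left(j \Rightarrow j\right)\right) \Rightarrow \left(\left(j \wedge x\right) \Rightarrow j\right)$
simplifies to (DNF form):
$\text{True}$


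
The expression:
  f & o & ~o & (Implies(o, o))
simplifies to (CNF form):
False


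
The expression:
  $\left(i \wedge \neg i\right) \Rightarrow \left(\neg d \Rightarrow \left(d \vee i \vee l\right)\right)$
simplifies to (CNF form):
$\text{True}$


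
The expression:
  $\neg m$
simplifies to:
$\neg m$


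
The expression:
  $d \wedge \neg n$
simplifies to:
$d \wedge \neg n$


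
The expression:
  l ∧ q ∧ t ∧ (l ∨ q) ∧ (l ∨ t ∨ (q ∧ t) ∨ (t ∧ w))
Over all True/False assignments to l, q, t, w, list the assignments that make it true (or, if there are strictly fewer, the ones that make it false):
is true only for:
  l=True, q=True, t=True, w=False;
  l=True, q=True, t=True, w=True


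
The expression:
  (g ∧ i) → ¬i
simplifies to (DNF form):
¬g ∨ ¬i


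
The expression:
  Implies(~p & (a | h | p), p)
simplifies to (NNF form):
p | (~a & ~h)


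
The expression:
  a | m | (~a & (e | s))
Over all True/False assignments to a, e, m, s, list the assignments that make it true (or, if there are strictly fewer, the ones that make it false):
is false only for:
  a=False, e=False, m=False, s=False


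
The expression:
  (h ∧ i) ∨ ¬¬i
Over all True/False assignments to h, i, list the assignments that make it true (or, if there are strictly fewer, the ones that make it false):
is true only for:
  h=False, i=True;
  h=True, i=True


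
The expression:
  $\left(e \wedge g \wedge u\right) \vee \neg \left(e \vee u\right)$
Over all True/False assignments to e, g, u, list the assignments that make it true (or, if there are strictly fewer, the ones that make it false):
is true only for:
  e=False, g=False, u=False;
  e=False, g=True, u=False;
  e=True, g=True, u=True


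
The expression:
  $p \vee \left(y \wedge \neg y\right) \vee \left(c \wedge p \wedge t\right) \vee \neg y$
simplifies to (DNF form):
$p \vee \neg y$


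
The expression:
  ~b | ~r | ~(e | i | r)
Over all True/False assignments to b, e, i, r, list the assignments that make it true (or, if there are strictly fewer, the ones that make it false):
is false only for:
  b=True, e=False, i=False, r=True;
  b=True, e=False, i=True, r=True;
  b=True, e=True, i=False, r=True;
  b=True, e=True, i=True, r=True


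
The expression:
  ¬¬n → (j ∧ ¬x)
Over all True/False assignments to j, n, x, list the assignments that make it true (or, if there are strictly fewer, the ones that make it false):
is false only for:
  j=False, n=True, x=False;
  j=False, n=True, x=True;
  j=True, n=True, x=True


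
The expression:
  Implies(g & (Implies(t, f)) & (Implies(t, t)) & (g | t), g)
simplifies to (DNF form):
True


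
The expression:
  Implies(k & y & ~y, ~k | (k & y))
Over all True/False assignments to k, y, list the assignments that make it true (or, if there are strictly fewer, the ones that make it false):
is always true.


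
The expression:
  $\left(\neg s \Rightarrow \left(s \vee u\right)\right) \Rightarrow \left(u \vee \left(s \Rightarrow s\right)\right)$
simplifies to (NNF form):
$\text{True}$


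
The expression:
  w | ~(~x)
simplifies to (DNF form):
w | x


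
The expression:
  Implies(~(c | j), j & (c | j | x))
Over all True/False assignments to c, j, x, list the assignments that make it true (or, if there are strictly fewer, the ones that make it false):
is false only for:
  c=False, j=False, x=False;
  c=False, j=False, x=True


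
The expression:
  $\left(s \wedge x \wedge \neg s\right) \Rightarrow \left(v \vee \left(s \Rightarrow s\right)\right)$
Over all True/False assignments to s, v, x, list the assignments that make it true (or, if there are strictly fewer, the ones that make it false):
is always true.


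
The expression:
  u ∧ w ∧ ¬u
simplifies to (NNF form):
False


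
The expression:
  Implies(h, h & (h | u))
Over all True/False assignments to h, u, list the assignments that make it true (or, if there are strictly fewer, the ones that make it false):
is always true.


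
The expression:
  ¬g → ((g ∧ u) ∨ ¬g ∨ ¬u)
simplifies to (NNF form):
True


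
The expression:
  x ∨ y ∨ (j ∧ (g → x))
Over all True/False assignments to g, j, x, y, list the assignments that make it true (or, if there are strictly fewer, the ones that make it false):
is false only for:
  g=False, j=False, x=False, y=False;
  g=True, j=False, x=False, y=False;
  g=True, j=True, x=False, y=False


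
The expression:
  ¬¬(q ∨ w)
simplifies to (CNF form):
q ∨ w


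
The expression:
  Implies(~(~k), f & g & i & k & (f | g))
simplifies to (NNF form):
~k | (f & g & i)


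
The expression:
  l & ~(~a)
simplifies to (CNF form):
a & l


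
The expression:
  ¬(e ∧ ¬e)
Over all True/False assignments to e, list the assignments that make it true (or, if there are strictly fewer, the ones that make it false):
is always true.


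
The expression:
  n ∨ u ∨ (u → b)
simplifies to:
True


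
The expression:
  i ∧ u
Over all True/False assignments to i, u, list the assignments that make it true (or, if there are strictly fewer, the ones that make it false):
is true only for:
  i=True, u=True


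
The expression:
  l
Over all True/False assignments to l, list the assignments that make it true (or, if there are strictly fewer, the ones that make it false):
is true only for:
  l=True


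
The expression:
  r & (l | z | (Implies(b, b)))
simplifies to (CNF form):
r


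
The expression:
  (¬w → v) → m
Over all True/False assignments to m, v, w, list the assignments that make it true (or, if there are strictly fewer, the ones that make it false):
is false only for:
  m=False, v=False, w=True;
  m=False, v=True, w=False;
  m=False, v=True, w=True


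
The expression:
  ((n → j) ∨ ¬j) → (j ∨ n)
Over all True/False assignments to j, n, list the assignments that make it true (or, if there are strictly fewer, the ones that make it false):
is false only for:
  j=False, n=False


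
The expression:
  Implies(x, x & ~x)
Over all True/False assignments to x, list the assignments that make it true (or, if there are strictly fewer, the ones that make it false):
is true only for:
  x=False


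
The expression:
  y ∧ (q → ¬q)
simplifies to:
y ∧ ¬q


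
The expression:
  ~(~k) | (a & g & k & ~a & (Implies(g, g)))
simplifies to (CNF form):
k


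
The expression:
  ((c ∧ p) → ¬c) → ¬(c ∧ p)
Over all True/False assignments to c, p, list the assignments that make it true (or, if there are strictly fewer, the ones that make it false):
is always true.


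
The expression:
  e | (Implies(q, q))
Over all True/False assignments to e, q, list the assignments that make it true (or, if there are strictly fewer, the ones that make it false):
is always true.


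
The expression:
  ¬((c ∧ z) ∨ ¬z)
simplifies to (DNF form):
z ∧ ¬c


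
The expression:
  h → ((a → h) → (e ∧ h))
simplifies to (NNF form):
e ∨ ¬h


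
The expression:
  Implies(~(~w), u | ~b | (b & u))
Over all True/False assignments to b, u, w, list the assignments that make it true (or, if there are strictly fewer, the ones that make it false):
is false only for:
  b=True, u=False, w=True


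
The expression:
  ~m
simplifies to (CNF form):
~m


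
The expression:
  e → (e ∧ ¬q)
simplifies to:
¬e ∨ ¬q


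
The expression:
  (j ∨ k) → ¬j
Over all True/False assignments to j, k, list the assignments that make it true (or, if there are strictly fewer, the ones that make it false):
is true only for:
  j=False, k=False;
  j=False, k=True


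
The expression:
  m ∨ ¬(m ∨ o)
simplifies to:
m ∨ ¬o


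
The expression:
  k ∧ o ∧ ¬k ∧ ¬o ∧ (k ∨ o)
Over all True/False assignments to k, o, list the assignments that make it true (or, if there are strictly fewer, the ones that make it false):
is never true.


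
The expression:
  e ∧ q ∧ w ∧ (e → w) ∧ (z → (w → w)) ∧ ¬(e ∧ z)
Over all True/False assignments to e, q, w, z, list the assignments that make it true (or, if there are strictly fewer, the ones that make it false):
is true only for:
  e=True, q=True, w=True, z=False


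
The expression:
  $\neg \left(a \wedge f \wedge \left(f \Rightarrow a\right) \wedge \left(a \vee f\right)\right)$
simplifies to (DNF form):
$\neg a \vee \neg f$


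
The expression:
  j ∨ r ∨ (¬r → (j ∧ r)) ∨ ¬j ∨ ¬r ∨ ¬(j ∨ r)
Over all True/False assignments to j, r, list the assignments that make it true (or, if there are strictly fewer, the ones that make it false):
is always true.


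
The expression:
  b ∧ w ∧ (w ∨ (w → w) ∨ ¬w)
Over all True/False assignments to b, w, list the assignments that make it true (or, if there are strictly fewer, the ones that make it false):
is true only for:
  b=True, w=True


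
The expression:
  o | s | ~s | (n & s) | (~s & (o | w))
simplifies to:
True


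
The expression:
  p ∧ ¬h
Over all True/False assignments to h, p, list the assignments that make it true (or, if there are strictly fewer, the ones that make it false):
is true only for:
  h=False, p=True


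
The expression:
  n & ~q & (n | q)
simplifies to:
n & ~q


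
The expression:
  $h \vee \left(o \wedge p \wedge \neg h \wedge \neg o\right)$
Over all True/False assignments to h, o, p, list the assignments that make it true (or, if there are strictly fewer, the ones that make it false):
is true only for:
  h=True, o=False, p=False;
  h=True, o=False, p=True;
  h=True, o=True, p=False;
  h=True, o=True, p=True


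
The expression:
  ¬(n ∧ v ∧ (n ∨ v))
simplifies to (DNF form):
¬n ∨ ¬v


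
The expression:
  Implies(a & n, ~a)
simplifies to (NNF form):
~a | ~n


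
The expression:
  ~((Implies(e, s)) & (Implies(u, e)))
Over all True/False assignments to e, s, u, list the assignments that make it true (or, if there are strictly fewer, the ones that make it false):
is true only for:
  e=False, s=False, u=True;
  e=False, s=True, u=True;
  e=True, s=False, u=False;
  e=True, s=False, u=True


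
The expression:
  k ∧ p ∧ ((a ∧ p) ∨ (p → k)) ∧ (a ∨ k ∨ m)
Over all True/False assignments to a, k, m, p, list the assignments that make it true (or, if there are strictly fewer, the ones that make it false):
is true only for:
  a=False, k=True, m=False, p=True;
  a=False, k=True, m=True, p=True;
  a=True, k=True, m=False, p=True;
  a=True, k=True, m=True, p=True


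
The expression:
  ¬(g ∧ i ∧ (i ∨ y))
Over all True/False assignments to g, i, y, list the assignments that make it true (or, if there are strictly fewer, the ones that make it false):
is false only for:
  g=True, i=True, y=False;
  g=True, i=True, y=True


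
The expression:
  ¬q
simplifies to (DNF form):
¬q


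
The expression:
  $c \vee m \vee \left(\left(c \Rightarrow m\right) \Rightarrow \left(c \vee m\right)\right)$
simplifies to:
$c \vee m$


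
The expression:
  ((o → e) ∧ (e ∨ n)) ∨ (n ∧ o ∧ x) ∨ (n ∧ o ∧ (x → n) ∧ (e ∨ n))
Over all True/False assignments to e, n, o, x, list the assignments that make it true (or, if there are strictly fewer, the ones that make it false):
is false only for:
  e=False, n=False, o=False, x=False;
  e=False, n=False, o=False, x=True;
  e=False, n=False, o=True, x=False;
  e=False, n=False, o=True, x=True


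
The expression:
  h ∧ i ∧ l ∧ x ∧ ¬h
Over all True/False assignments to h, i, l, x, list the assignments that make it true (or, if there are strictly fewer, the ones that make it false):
is never true.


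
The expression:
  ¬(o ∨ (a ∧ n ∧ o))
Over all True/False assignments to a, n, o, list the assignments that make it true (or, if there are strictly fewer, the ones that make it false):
is true only for:
  a=False, n=False, o=False;
  a=False, n=True, o=False;
  a=True, n=False, o=False;
  a=True, n=True, o=False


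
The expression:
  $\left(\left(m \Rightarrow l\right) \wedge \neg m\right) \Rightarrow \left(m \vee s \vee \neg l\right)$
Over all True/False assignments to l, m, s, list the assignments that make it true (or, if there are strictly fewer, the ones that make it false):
is false only for:
  l=True, m=False, s=False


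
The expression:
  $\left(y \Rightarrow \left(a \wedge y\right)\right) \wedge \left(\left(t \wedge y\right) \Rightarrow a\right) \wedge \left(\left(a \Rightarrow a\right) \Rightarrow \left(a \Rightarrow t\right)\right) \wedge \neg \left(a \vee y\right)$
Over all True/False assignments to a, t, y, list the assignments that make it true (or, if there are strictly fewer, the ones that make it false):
is true only for:
  a=False, t=False, y=False;
  a=False, t=True, y=False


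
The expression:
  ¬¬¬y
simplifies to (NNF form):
¬y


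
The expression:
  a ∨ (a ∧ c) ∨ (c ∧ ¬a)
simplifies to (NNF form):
a ∨ c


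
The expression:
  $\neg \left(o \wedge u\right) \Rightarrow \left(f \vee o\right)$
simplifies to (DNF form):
$f \vee o$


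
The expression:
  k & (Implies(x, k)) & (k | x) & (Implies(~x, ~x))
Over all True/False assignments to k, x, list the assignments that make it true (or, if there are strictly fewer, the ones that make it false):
is true only for:
  k=True, x=False;
  k=True, x=True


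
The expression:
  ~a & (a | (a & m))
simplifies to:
False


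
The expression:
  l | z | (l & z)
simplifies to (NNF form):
l | z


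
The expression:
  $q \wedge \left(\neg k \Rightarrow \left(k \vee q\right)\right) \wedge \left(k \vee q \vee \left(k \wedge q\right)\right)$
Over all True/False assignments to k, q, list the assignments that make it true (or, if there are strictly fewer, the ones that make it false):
is true only for:
  k=False, q=True;
  k=True, q=True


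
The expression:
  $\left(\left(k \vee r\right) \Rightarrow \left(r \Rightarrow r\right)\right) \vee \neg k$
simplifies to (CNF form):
$\text{True}$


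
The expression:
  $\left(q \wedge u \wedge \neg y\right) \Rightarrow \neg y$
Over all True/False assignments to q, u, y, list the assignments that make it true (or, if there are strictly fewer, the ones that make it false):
is always true.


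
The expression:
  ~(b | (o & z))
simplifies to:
~b & (~o | ~z)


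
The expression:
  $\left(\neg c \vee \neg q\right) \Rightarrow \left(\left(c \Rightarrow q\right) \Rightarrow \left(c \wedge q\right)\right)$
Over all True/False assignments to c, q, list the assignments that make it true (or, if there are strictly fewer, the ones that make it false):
is true only for:
  c=True, q=False;
  c=True, q=True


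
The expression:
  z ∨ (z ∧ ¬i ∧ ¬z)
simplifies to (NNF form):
z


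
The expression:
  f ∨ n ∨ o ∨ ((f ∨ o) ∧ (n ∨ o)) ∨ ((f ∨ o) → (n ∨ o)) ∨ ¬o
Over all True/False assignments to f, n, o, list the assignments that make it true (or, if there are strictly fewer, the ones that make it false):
is always true.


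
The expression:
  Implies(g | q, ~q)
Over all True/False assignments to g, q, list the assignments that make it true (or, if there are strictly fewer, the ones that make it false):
is true only for:
  g=False, q=False;
  g=True, q=False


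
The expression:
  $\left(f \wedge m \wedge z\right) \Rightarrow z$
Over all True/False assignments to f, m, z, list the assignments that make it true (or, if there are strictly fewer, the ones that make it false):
is always true.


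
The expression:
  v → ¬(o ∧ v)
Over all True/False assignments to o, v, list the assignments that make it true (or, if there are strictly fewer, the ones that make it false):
is false only for:
  o=True, v=True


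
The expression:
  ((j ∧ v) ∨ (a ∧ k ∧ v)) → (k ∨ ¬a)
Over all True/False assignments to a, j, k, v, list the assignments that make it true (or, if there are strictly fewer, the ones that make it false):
is false only for:
  a=True, j=True, k=False, v=True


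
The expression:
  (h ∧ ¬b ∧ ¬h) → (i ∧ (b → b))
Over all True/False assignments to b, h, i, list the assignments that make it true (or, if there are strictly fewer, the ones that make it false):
is always true.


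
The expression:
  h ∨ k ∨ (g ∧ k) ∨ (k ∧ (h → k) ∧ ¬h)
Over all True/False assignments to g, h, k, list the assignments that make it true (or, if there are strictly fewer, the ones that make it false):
is false only for:
  g=False, h=False, k=False;
  g=True, h=False, k=False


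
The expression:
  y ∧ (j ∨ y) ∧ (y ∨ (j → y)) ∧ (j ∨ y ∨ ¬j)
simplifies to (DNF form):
y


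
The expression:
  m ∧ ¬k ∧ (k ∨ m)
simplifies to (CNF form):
m ∧ ¬k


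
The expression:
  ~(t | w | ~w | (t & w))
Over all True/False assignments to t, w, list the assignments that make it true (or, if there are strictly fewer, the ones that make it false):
is never true.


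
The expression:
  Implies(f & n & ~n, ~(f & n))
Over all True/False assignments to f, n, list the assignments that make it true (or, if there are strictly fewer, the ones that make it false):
is always true.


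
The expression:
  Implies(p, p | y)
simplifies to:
True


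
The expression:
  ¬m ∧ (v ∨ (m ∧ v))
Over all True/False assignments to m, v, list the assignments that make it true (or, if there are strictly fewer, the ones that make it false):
is true only for:
  m=False, v=True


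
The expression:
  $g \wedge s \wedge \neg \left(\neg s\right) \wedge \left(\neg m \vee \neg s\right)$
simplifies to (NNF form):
$g \wedge s \wedge \neg m$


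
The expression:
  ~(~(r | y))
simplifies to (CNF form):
r | y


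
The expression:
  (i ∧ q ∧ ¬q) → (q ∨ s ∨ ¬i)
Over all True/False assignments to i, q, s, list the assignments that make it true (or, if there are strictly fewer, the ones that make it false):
is always true.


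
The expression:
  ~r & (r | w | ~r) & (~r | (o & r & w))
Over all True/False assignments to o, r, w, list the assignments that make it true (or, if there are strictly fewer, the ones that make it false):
is true only for:
  o=False, r=False, w=False;
  o=False, r=False, w=True;
  o=True, r=False, w=False;
  o=True, r=False, w=True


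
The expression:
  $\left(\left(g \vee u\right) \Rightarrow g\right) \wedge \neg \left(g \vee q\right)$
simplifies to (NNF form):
$\neg g \wedge \neg q \wedge \neg u$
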